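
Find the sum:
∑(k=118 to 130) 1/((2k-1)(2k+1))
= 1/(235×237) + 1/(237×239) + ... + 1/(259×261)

Partial fractions: 1/((2k-1)(2k+1)) = (1/2)[1/(2k-1) - 1/(2k+1)]
The series telescopes:
= (1/2)[1/235 - 1/261]
= 13/61335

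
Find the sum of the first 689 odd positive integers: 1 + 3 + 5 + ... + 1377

Sum of first n odd numbers = n²
= 689²
= 474721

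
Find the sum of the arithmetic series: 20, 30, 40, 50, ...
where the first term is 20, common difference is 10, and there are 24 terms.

Sₙ = n/2 × (first + last)
Last term = a + (n-1)d = 20 + (24-1)×10 = 250
S_24 = 24/2 × (20 + 250)
S_24 = 24/2 × 270 = 3240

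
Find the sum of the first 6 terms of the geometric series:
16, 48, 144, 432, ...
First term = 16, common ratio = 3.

Sₙ = a(1 - rⁿ) / (1 - r)
S_6 = 16(1 - 3^6) / (1 - 3)
S_6 = 16(1 - 729) / (-2)
S_6 = 5824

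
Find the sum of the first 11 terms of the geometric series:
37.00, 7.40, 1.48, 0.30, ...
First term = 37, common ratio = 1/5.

Sₙ = a(1 - rⁿ) / (1 - r)
S_11 = 37(1 - (1/5)^11) / (1 - (1/5))
S_11 = 37(1 - (1/48828125)) / (4/5)
S_11 = 451660147/9765625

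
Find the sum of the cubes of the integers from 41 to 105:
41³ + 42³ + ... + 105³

Use ∑_{k=1}^{n} k³ = [n(n+1)/2]², then subtract the first 40 terms.
∑_{k=1}^{105} k³ = [105×106/2]² = 5565² = 30969225
∑_{k=1}^{40} k³ = [40×41/2]² = 820² = 672400
∑_{k=41}^{105} k³ = 30969225 - 672400 = 30296825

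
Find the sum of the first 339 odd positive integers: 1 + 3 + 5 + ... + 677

Sum of first n odd numbers = n²
= 339²
= 114921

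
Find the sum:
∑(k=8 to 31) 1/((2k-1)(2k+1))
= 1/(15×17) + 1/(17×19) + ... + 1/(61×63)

Partial fractions: 1/((2k-1)(2k+1)) = (1/2)[1/(2k-1) - 1/(2k+1)]
The series telescopes:
= (1/2)[1/15 - 1/63]
= 8/315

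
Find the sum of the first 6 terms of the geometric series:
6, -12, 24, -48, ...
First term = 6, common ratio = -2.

Sₙ = a(1 - rⁿ) / (1 - r)
S_6 = 6(1 - (-2)^6) / (1 - (-2))
S_6 = 6(1 - 64) / (3)
S_6 = -126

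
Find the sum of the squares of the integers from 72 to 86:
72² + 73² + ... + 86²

Use ∑_{k=1}^{n} k² = n(n+1)(2n+1)/6, then subtract the first 71 terms.
∑_{k=1}^{86} k² = 86×87×173/6 = 215731
∑_{k=1}^{71} k² = 71×72×143/6 = 121836
∑_{k=72}^{86} k² = 215731 - 121836 = 93895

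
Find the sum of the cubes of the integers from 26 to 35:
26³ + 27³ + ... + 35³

Use ∑_{k=1}^{n} k³ = [n(n+1)/2]², then subtract the first 25 terms.
∑_{k=1}^{35} k³ = [35×36/2]² = 630² = 396900
∑_{k=1}^{25} k³ = [25×26/2]² = 325² = 105625
∑_{k=26}^{35} k³ = 396900 - 105625 = 291275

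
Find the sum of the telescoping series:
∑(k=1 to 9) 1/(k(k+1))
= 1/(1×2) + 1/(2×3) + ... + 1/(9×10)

Partial fractions: 1/(k(k+1)) = 1/k - 1/(k+1)
The series telescopes:
= (1/1 - 1/2) + (1/2 - 1/3) + ... + (1/9 - 1/10)
= 1/1 - 1/10
= 9/10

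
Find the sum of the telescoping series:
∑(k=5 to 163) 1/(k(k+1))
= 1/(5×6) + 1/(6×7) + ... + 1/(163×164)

Partial fractions: 1/(k(k+1)) = 1/k - 1/(k+1)
The series telescopes:
= (1/5 - 1/6) + (1/6 - 1/7) + ... + (1/163 - 1/164)
= 1/5 - 1/164
= 159/820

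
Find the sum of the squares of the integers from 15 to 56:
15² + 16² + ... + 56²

Use ∑_{k=1}^{n} k² = n(n+1)(2n+1)/6, then subtract the first 14 terms.
∑_{k=1}^{56} k² = 56×57×113/6 = 60116
∑_{k=1}^{14} k² = 14×15×29/6 = 1015
∑_{k=15}^{56} k² = 60116 - 1015 = 59101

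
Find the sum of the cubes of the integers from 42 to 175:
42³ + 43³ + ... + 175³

Use ∑_{k=1}^{n} k³ = [n(n+1)/2]², then subtract the first 41 terms.
∑_{k=1}^{175} k³ = [175×176/2]² = 15400² = 237160000
∑_{k=1}^{41} k³ = [41×42/2]² = 861² = 741321
∑_{k=42}^{175} k³ = 237160000 - 741321 = 236418679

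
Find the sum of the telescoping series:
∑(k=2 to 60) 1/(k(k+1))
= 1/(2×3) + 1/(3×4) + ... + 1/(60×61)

Partial fractions: 1/(k(k+1)) = 1/k - 1/(k+1)
The series telescopes:
= (1/2 - 1/3) + (1/3 - 1/4) + ... + (1/60 - 1/61)
= 1/2 - 1/61
= 59/122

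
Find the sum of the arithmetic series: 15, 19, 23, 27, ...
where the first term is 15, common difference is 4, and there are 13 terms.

Sₙ = n/2 × (first + last)
Last term = a + (n-1)d = 15 + (13-1)×4 = 63
S_13 = 13/2 × (15 + 63)
S_13 = 13/2 × 78 = 507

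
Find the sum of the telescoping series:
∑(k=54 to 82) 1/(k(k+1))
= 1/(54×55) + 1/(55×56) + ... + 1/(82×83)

Partial fractions: 1/(k(k+1)) = 1/k - 1/(k+1)
The series telescopes:
= (1/54 - 1/55) + (1/55 - 1/56) + ... + (1/82 - 1/83)
= 1/54 - 1/83
= 29/4482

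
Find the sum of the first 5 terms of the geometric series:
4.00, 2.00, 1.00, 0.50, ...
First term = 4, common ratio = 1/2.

Sₙ = a(1 - rⁿ) / (1 - r)
S_5 = 4(1 - (1/2)^5) / (1 - (1/2))
S_5 = 4(1 - (1/32)) / (1/2)
S_5 = 31/4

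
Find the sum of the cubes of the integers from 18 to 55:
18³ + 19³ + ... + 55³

Use ∑_{k=1}^{n} k³ = [n(n+1)/2]², then subtract the first 17 terms.
∑_{k=1}^{55} k³ = [55×56/2]² = 1540² = 2371600
∑_{k=1}^{17} k³ = [17×18/2]² = 153² = 23409
∑_{k=18}^{55} k³ = 2371600 - 23409 = 2348191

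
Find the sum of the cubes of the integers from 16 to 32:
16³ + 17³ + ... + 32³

Use ∑_{k=1}^{n} k³ = [n(n+1)/2]², then subtract the first 15 terms.
∑_{k=1}^{32} k³ = [32×33/2]² = 528² = 278784
∑_{k=1}^{15} k³ = [15×16/2]² = 120² = 14400
∑_{k=16}^{32} k³ = 278784 - 14400 = 264384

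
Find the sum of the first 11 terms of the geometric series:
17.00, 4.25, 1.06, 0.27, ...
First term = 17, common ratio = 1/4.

Sₙ = a(1 - rⁿ) / (1 - r)
S_11 = 17(1 - (1/4)^11) / (1 - (1/4))
S_11 = 17(1 - (1/4194304)) / (3/4)
S_11 = 23767717/1048576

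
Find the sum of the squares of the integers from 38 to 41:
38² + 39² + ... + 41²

Use ∑_{k=1}^{n} k² = n(n+1)(2n+1)/6, then subtract the first 37 terms.
∑_{k=1}^{41} k² = 41×42×83/6 = 23821
∑_{k=1}^{37} k² = 37×38×75/6 = 17575
∑_{k=38}^{41} k² = 23821 - 17575 = 6246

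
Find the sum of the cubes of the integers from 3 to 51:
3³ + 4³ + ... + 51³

Use ∑_{k=1}^{n} k³ = [n(n+1)/2]², then subtract the first 2 terms.
∑_{k=1}^{51} k³ = [51×52/2]² = 1326² = 1758276
∑_{k=1}^{2} k³ = [2×3/2]² = 3² = 9
∑_{k=3}^{51} k³ = 1758276 - 9 = 1758267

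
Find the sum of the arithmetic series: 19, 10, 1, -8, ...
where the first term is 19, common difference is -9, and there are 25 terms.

Sₙ = n/2 × (first + last)
Last term = a + (n-1)d = 19 + (25-1)×(-9) = -197
S_25 = 25/2 × (19 + (-197))
S_25 = 25/2 × (-178) = -2225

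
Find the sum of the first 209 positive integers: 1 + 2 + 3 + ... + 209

Formula: ∑k = n(n+1)/2
= 209×210/2
= 43890/2
= 21945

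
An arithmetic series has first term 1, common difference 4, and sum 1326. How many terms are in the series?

Using S = n/2 × [2a + (n-1)d]
1326 = n/2 × [2(1) + (n-1)(4)]
1326 = n/2 × [2 + 4n - 4]
2652 = n × [-2 + 4n]
4n² + (-2)n - 2652 = 0
Discriminant: Δ = (-2)² - 4(4)(-2652) = 4 + 42432 = 42436
√Δ = 206
n = [-(-2) + √Δ] / (2·4) = (2 + 206) / 8 = 208 / 8 = 26
(The negative root is discarded since n must be a positive integer.)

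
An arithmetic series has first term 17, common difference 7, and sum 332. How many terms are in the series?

Using S = n/2 × [2a + (n-1)d]
332 = n/2 × [2(17) + (n-1)(7)]
332 = n/2 × [34 + 7n - 7]
664 = n × [27 + 7n]
7n² + (27)n - 664 = 0
Discriminant: Δ = (27)² - 4(7)(-664) = 729 + 18592 = 19321
√Δ = 139
n = [-(27) + √Δ] / (2·7) = (-27 + 139) / 14 = 112 / 14 = 8
(The negative root is discarded since n must be a positive integer.)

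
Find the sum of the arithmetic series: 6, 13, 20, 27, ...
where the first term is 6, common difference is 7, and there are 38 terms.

Sₙ = n/2 × (first + last)
Last term = a + (n-1)d = 6 + (38-1)×7 = 265
S_38 = 38/2 × (6 + 265)
S_38 = 38/2 × 271 = 5149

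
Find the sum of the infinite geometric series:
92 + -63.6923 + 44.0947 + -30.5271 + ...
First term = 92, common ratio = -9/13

For |r| < 1, S = a / (1 - r)
S = 92 / (1 - (-9/13))
S = 92 / (22/13)
S = 598/11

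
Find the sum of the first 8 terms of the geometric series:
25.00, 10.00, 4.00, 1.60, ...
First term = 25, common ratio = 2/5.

Sₙ = a(1 - rⁿ) / (1 - r)
S_8 = 25(1 - (2/5)^8) / (1 - (2/5))
S_8 = 25(1 - (256/390625)) / (3/5)
S_8 = 130123/3125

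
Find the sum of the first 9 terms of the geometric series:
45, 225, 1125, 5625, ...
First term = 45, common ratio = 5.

Sₙ = a(1 - rⁿ) / (1 - r)
S_9 = 45(1 - 5^9) / (1 - 5)
S_9 = 45(1 - 1953125) / (-4)
S_9 = 21972645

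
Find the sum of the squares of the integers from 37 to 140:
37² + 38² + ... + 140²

Use ∑_{k=1}^{n} k² = n(n+1)(2n+1)/6, then subtract the first 36 terms.
∑_{k=1}^{140} k² = 140×141×281/6 = 924490
∑_{k=1}^{36} k² = 36×37×73/6 = 16206
∑_{k=37}^{140} k² = 924490 - 16206 = 908284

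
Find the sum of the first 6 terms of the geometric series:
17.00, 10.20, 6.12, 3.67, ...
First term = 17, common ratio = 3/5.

Sₙ = a(1 - rⁿ) / (1 - r)
S_6 = 17(1 - (3/5)^6) / (1 - (3/5))
S_6 = 17(1 - (729/15625)) / (2/5)
S_6 = 126616/3125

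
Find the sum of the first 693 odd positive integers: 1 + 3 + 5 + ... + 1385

Sum of first n odd numbers = n²
= 693²
= 480249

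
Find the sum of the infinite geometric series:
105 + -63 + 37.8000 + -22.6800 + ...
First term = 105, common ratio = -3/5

For |r| < 1, S = a / (1 - r)
S = 105 / (1 - (-3/5))
S = 105 / (8/5)
S = 525/8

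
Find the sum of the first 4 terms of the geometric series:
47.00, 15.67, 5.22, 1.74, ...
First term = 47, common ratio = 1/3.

Sₙ = a(1 - rⁿ) / (1 - r)
S_4 = 47(1 - (1/3)^4) / (1 - (1/3))
S_4 = 47(1 - (1/81)) / (2/3)
S_4 = 1880/27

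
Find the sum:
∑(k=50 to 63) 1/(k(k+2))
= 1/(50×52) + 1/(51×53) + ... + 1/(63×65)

Partial fractions: 1/(k(k+2)) = (1/2)[1/k - 1/(k+2)]
Telescoping leaves the first two and last two terms:
= (1/2)[1/50 + 1/51 - 1/64 - 1/65]
= 9121/2121600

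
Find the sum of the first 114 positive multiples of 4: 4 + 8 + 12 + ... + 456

Factor out 4: = 4(1 + 2 + ... + 114) = 4 × n(n+1)/2
= 4 × 114×115/2
= 4 × 6555
= 26220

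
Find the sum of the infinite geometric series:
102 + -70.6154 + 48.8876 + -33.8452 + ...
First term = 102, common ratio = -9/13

For |r| < 1, S = a / (1 - r)
S = 102 / (1 - (-9/13))
S = 102 / (22/13)
S = 663/11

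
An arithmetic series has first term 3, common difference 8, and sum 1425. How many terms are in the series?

Using S = n/2 × [2a + (n-1)d]
1425 = n/2 × [2(3) + (n-1)(8)]
1425 = n/2 × [6 + 8n - 8]
2850 = n × [-2 + 8n]
8n² + (-2)n - 2850 = 0
Discriminant: Δ = (-2)² - 4(8)(-2850) = 4 + 91200 = 91204
√Δ = 302
n = [-(-2) + √Δ] / (2·8) = (2 + 302) / 16 = 304 / 16 = 19
(The negative root is discarded since n must be a positive integer.)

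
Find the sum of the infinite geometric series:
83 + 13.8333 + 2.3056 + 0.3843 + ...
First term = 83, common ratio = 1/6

For |r| < 1, S = a / (1 - r)
S = 83 / (1 - (1/6))
S = 83 / (5/6)
S = 498/5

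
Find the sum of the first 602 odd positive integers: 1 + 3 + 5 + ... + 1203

Sum of first n odd numbers = n²
= 602²
= 362404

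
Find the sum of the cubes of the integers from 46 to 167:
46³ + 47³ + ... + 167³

Use ∑_{k=1}^{n} k³ = [n(n+1)/2]², then subtract the first 45 terms.
∑_{k=1}^{167} k³ = [167×168/2]² = 14028² = 196784784
∑_{k=1}^{45} k³ = [45×46/2]² = 1035² = 1071225
∑_{k=46}^{167} k³ = 196784784 - 1071225 = 195713559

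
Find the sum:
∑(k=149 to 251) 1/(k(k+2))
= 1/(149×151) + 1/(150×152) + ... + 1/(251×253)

Partial fractions: 1/(k(k+2)) = (1/2)[1/k - 1/(k+2)]
Telescoping leaves the first two and last two terms:
= (1/2)[1/149 + 1/150 - 1/252 - 1/253]
= 1296049/474982200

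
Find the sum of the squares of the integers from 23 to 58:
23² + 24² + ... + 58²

Use ∑_{k=1}^{n} k² = n(n+1)(2n+1)/6, then subtract the first 22 terms.
∑_{k=1}^{58} k² = 58×59×117/6 = 66729
∑_{k=1}^{22} k² = 22×23×45/6 = 3795
∑_{k=23}^{58} k² = 66729 - 3795 = 62934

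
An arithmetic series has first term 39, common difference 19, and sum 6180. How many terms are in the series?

Using S = n/2 × [2a + (n-1)d]
6180 = n/2 × [2(39) + (n-1)(19)]
6180 = n/2 × [78 + 19n - 19]
12360 = n × [59 + 19n]
19n² + (59)n - 12360 = 0
Discriminant: Δ = (59)² - 4(19)(-12360) = 3481 + 939360 = 942841
√Δ = 971
n = [-(59) + √Δ] / (2·19) = (-59 + 971) / 38 = 912 / 38 = 24
(The negative root is discarded since n must be a positive integer.)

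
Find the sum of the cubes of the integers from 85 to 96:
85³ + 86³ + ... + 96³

Use ∑_{k=1}^{n} k³ = [n(n+1)/2]², then subtract the first 84 terms.
∑_{k=1}^{96} k³ = [96×97/2]² = 4656² = 21678336
∑_{k=1}^{84} k³ = [84×85/2]² = 3570² = 12744900
∑_{k=85}^{96} k³ = 21678336 - 12744900 = 8933436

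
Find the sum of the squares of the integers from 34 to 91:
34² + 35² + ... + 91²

Use ∑_{k=1}^{n} k² = n(n+1)(2n+1)/6, then subtract the first 33 terms.
∑_{k=1}^{91} k² = 91×92×183/6 = 255346
∑_{k=1}^{33} k² = 33×34×67/6 = 12529
∑_{k=34}^{91} k² = 255346 - 12529 = 242817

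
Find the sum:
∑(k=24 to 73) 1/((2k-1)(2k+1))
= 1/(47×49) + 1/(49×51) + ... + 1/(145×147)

Partial fractions: 1/((2k-1)(2k+1)) = (1/2)[1/(2k-1) - 1/(2k+1)]
The series telescopes:
= (1/2)[1/47 - 1/147]
= 50/6909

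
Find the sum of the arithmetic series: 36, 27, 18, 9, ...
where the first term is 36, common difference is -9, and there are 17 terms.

Sₙ = n/2 × (first + last)
Last term = a + (n-1)d = 36 + (17-1)×(-9) = -108
S_17 = 17/2 × (36 + (-108))
S_17 = 17/2 × (-72) = -612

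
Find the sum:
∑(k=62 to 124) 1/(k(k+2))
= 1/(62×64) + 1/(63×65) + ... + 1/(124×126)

Partial fractions: 1/(k(k+2)) = (1/2)[1/k - 1/(k+2)]
Telescoping leaves the first two and last two terms:
= (1/2)[1/62 + 1/63 - 1/125 - 1/126]
= 1961/244125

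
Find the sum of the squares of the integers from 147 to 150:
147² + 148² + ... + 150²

Use ∑_{k=1}^{n} k² = n(n+1)(2n+1)/6, then subtract the first 146 terms.
∑_{k=1}^{150} k² = 150×151×301/6 = 1136275
∑_{k=1}^{146} k² = 146×147×293/6 = 1048061
∑_{k=147}^{150} k² = 1136275 - 1048061 = 88214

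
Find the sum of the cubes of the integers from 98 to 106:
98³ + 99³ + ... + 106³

Use ∑_{k=1}^{n} k³ = [n(n+1)/2]², then subtract the first 97 terms.
∑_{k=1}^{106} k³ = [106×107/2]² = 5671² = 32160241
∑_{k=1}^{97} k³ = [97×98/2]² = 4753² = 22591009
∑_{k=98}^{106} k³ = 32160241 - 22591009 = 9569232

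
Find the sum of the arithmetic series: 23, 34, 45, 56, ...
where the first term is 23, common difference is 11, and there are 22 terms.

Sₙ = n/2 × (first + last)
Last term = a + (n-1)d = 23 + (22-1)×11 = 254
S_22 = 22/2 × (23 + 254)
S_22 = 22/2 × 277 = 3047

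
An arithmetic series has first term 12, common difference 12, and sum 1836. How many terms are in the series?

Using S = n/2 × [2a + (n-1)d]
1836 = n/2 × [2(12) + (n-1)(12)]
1836 = n/2 × [24 + 12n - 12]
3672 = n × [12 + 12n]
12n² + (12)n - 3672 = 0
Discriminant: Δ = (12)² - 4(12)(-3672) = 144 + 176256 = 176400
√Δ = 420
n = [-(12) + √Δ] / (2·12) = (-12 + 420) / 24 = 408 / 24 = 17
(The negative root is discarded since n must be a positive integer.)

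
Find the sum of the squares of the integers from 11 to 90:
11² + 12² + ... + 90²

Use ∑_{k=1}^{n} k² = n(n+1)(2n+1)/6, then subtract the first 10 terms.
∑_{k=1}^{90} k² = 90×91×181/6 = 247065
∑_{k=1}^{10} k² = 10×11×21/6 = 385
∑_{k=11}^{90} k² = 247065 - 385 = 246680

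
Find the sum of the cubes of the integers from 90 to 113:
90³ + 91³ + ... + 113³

Use ∑_{k=1}^{n} k³ = [n(n+1)/2]², then subtract the first 89 terms.
∑_{k=1}^{113} k³ = [113×114/2]² = 6441² = 41486481
∑_{k=1}^{89} k³ = [89×90/2]² = 4005² = 16040025
∑_{k=90}^{113} k³ = 41486481 - 16040025 = 25446456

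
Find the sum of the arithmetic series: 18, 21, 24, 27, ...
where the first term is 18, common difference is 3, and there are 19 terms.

Sₙ = n/2 × (first + last)
Last term = a + (n-1)d = 18 + (19-1)×3 = 72
S_19 = 19/2 × (18 + 72)
S_19 = 19/2 × 90 = 855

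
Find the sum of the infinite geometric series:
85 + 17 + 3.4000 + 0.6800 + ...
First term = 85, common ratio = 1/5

For |r| < 1, S = a / (1 - r)
S = 85 / (1 - (1/5))
S = 85 / (4/5)
S = 425/4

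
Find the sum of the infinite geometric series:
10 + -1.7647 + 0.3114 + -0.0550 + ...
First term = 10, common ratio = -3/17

For |r| < 1, S = a / (1 - r)
S = 10 / (1 - (-3/17))
S = 10 / (20/17)
S = 17/2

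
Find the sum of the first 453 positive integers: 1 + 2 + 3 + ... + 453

Formula: ∑k = n(n+1)/2
= 453×454/2
= 205662/2
= 102831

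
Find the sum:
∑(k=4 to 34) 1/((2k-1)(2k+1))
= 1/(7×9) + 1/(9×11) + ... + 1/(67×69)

Partial fractions: 1/((2k-1)(2k+1)) = (1/2)[1/(2k-1) - 1/(2k+1)]
The series telescopes:
= (1/2)[1/7 - 1/69]
= 31/483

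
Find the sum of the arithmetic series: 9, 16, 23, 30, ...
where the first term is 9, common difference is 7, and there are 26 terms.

Sₙ = n/2 × (first + last)
Last term = a + (n-1)d = 9 + (26-1)×7 = 184
S_26 = 26/2 × (9 + 184)
S_26 = 26/2 × 193 = 2509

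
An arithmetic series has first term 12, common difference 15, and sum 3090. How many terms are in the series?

Using S = n/2 × [2a + (n-1)d]
3090 = n/2 × [2(12) + (n-1)(15)]
3090 = n/2 × [24 + 15n - 15]
6180 = n × [9 + 15n]
15n² + (9)n - 6180 = 0
Discriminant: Δ = (9)² - 4(15)(-6180) = 81 + 370800 = 370881
√Δ = 609
n = [-(9) + √Δ] / (2·15) = (-9 + 609) / 30 = 600 / 30 = 20
(The negative root is discarded since n must be a positive integer.)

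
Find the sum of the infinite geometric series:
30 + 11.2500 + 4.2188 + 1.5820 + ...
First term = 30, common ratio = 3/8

For |r| < 1, S = a / (1 - r)
S = 30 / (1 - (3/8))
S = 30 / (5/8)
S = 48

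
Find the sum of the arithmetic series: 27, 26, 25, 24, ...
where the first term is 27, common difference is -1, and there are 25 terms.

Sₙ = n/2 × (first + last)
Last term = a + (n-1)d = 27 + (25-1)×(-1) = 3
S_25 = 25/2 × (27 + 3)
S_25 = 25/2 × 30 = 375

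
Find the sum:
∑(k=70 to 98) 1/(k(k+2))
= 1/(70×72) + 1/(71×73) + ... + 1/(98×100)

Partial fractions: 1/(k(k+2)) = (1/2)[1/k - 1/(k+2)]
Telescoping leaves the first two and last two terms:
= (1/2)[1/70 + 1/71 - 1/99 - 1/100]
= 40687/9840600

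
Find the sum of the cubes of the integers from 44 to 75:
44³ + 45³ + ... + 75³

Use ∑_{k=1}^{n} k³ = [n(n+1)/2]², then subtract the first 43 terms.
∑_{k=1}^{75} k³ = [75×76/2]² = 2850² = 8122500
∑_{k=1}^{43} k³ = [43×44/2]² = 946² = 894916
∑_{k=44}^{75} k³ = 8122500 - 894916 = 7227584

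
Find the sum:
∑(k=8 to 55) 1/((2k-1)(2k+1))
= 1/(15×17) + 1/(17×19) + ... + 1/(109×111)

Partial fractions: 1/((2k-1)(2k+1)) = (1/2)[1/(2k-1) - 1/(2k+1)]
The series telescopes:
= (1/2)[1/15 - 1/111]
= 16/555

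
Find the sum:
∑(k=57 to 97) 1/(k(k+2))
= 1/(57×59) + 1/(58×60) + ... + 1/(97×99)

Partial fractions: 1/(k(k+2)) = (1/2)[1/k - 1/(k+2)]
Telescoping leaves the first two and last two terms:
= (1/2)[1/57 + 1/58 - 1/98 - 1/99]
= 19352/2672901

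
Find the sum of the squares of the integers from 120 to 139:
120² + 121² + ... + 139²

Use ∑_{k=1}^{n} k² = n(n+1)(2n+1)/6, then subtract the first 119 terms.
∑_{k=1}^{139} k² = 139×140×279/6 = 904890
∑_{k=1}^{119} k² = 119×120×239/6 = 568820
∑_{k=120}^{139} k² = 904890 - 568820 = 336070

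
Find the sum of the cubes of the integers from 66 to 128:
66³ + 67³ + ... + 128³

Use ∑_{k=1}^{n} k³ = [n(n+1)/2]², then subtract the first 65 terms.
∑_{k=1}^{128} k³ = [128×129/2]² = 8256² = 68161536
∑_{k=1}^{65} k³ = [65×66/2]² = 2145² = 4601025
∑_{k=66}^{128} k³ = 68161536 - 4601025 = 63560511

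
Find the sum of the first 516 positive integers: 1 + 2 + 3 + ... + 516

Formula: ∑k = n(n+1)/2
= 516×517/2
= 266772/2
= 133386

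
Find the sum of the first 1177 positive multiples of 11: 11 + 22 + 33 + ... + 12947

Factor out 11: = 11(1 + 2 + ... + 1177) = 11 × n(n+1)/2
= 11 × 1177×1178/2
= 11 × 693253
= 7625783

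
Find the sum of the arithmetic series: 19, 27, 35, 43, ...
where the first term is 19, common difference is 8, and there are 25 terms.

Sₙ = n/2 × (first + last)
Last term = a + (n-1)d = 19 + (25-1)×8 = 211
S_25 = 25/2 × (19 + 211)
S_25 = 25/2 × 230 = 2875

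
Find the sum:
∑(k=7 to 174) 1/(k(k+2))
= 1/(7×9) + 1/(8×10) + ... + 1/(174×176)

Partial fractions: 1/(k(k+2)) = (1/2)[1/k - 1/(k+2)]
Telescoping leaves the first two and last two terms:
= (1/2)[1/7 + 1/8 - 1/175 - 1/176]
= 7899/61600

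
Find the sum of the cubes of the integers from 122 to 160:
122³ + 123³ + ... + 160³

Use ∑_{k=1}^{n} k³ = [n(n+1)/2]², then subtract the first 121 terms.
∑_{k=1}^{160} k³ = [160×161/2]² = 12880² = 165894400
∑_{k=1}^{121} k³ = [121×122/2]² = 7381² = 54479161
∑_{k=122}^{160} k³ = 165894400 - 54479161 = 111415239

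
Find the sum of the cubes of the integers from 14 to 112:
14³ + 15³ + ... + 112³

Use ∑_{k=1}^{n} k³ = [n(n+1)/2]², then subtract the first 13 terms.
∑_{k=1}^{112} k³ = [112×113/2]² = 6328² = 40043584
∑_{k=1}^{13} k³ = [13×14/2]² = 91² = 8281
∑_{k=14}^{112} k³ = 40043584 - 8281 = 40035303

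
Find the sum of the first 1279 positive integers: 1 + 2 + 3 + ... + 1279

Formula: ∑k = n(n+1)/2
= 1279×1280/2
= 1637120/2
= 818560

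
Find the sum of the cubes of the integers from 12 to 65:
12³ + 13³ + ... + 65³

Use ∑_{k=1}^{n} k³ = [n(n+1)/2]², then subtract the first 11 terms.
∑_{k=1}^{65} k³ = [65×66/2]² = 2145² = 4601025
∑_{k=1}^{11} k³ = [11×12/2]² = 66² = 4356
∑_{k=12}^{65} k³ = 4601025 - 4356 = 4596669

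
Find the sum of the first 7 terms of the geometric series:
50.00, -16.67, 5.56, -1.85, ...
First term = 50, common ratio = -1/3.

Sₙ = a(1 - rⁿ) / (1 - r)
S_7 = 50(1 - (-1/3)^7) / (1 - (-1/3))
S_7 = 50(1 - (-1/2187)) / (4/3)
S_7 = 27350/729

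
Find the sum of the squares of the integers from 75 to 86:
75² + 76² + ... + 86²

Use ∑_{k=1}^{n} k² = n(n+1)(2n+1)/6, then subtract the first 74 terms.
∑_{k=1}^{86} k² = 86×87×173/6 = 215731
∑_{k=1}^{74} k² = 74×75×149/6 = 137825
∑_{k=75}^{86} k² = 215731 - 137825 = 77906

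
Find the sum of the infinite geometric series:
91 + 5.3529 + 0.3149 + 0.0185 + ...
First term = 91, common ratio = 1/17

For |r| < 1, S = a / (1 - r)
S = 91 / (1 - (1/17))
S = 91 / (16/17)
S = 1547/16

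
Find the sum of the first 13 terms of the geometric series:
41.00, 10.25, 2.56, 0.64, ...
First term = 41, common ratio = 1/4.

Sₙ = a(1 - rⁿ) / (1 - r)
S_13 = 41(1 - (1/4)^13) / (1 - (1/4))
S_13 = 41(1 - (1/67108864)) / (3/4)
S_13 = 917154461/16777216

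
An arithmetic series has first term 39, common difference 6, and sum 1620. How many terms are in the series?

Using S = n/2 × [2a + (n-1)d]
1620 = n/2 × [2(39) + (n-1)(6)]
1620 = n/2 × [78 + 6n - 6]
3240 = n × [72 + 6n]
6n² + (72)n - 3240 = 0
Discriminant: Δ = (72)² - 4(6)(-3240) = 5184 + 77760 = 82944
√Δ = 288
n = [-(72) + √Δ] / (2·6) = (-72 + 288) / 12 = 216 / 12 = 18
(The negative root is discarded since n must be a positive integer.)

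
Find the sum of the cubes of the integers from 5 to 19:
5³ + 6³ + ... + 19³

Use ∑_{k=1}^{n} k³ = [n(n+1)/2]², then subtract the first 4 terms.
∑_{k=1}^{19} k³ = [19×20/2]² = 190² = 36100
∑_{k=1}^{4} k³ = [4×5/2]² = 10² = 100
∑_{k=5}^{19} k³ = 36100 - 100 = 36000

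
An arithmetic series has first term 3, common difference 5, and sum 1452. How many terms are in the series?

Using S = n/2 × [2a + (n-1)d]
1452 = n/2 × [2(3) + (n-1)(5)]
1452 = n/2 × [6 + 5n - 5]
2904 = n × [1 + 5n]
5n² + (1)n - 2904 = 0
Discriminant: Δ = (1)² - 4(5)(-2904) = 1 + 58080 = 58081
√Δ = 241
n = [-(1) + √Δ] / (2·5) = (-1 + 241) / 10 = 240 / 10 = 24
(The negative root is discarded since n must be a positive integer.)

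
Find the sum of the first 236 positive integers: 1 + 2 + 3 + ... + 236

Formula: ∑k = n(n+1)/2
= 236×237/2
= 55932/2
= 27966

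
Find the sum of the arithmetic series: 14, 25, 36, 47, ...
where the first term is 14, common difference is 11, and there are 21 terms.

Sₙ = n/2 × (first + last)
Last term = a + (n-1)d = 14 + (21-1)×11 = 234
S_21 = 21/2 × (14 + 234)
S_21 = 21/2 × 248 = 2604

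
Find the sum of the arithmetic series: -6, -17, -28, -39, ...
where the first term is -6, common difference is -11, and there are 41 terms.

Sₙ = n/2 × (first + last)
Last term = a + (n-1)d = -6 + (41-1)×(-11) = -446
S_41 = 41/2 × (-6 + (-446))
S_41 = 41/2 × (-452) = -9266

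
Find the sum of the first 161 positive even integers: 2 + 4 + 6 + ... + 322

Sum of first n even numbers = n(n+1)
= 161×162
= 26082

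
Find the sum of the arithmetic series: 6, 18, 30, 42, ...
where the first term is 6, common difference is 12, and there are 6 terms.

Sₙ = n/2 × (first + last)
Last term = a + (n-1)d = 6 + (6-1)×12 = 66
S_6 = 6/2 × (6 + 66)
S_6 = 6/2 × 72 = 216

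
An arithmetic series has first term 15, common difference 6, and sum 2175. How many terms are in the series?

Using S = n/2 × [2a + (n-1)d]
2175 = n/2 × [2(15) + (n-1)(6)]
2175 = n/2 × [30 + 6n - 6]
4350 = n × [24 + 6n]
6n² + (24)n - 4350 = 0
Discriminant: Δ = (24)² - 4(6)(-4350) = 576 + 104400 = 104976
√Δ = 324
n = [-(24) + √Δ] / (2·6) = (-24 + 324) / 12 = 300 / 12 = 25
(The negative root is discarded since n must be a positive integer.)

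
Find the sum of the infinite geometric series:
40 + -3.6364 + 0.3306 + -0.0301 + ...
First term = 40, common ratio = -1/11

For |r| < 1, S = a / (1 - r)
S = 40 / (1 - (-1/11))
S = 40 / (12/11)
S = 110/3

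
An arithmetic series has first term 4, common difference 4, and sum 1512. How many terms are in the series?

Using S = n/2 × [2a + (n-1)d]
1512 = n/2 × [2(4) + (n-1)(4)]
1512 = n/2 × [8 + 4n - 4]
3024 = n × [4 + 4n]
4n² + (4)n - 3024 = 0
Discriminant: Δ = (4)² - 4(4)(-3024) = 16 + 48384 = 48400
√Δ = 220
n = [-(4) + √Δ] / (2·4) = (-4 + 220) / 8 = 216 / 8 = 27
(The negative root is discarded since n must be a positive integer.)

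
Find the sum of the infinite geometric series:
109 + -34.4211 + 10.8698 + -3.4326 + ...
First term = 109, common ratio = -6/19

For |r| < 1, S = a / (1 - r)
S = 109 / (1 - (-6/19))
S = 109 / (25/19)
S = 2071/25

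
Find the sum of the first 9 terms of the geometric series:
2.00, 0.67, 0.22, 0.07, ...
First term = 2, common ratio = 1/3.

Sₙ = a(1 - rⁿ) / (1 - r)
S_9 = 2(1 - (1/3)^9) / (1 - (1/3))
S_9 = 2(1 - (1/19683)) / (2/3)
S_9 = 19682/6561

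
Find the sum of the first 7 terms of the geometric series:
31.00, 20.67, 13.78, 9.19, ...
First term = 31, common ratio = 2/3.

Sₙ = a(1 - rⁿ) / (1 - r)
S_7 = 31(1 - (2/3)^7) / (1 - (2/3))
S_7 = 31(1 - (128/2187)) / (1/3)
S_7 = 63829/729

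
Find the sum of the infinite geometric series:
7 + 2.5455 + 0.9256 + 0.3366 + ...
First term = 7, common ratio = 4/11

For |r| < 1, S = a / (1 - r)
S = 7 / (1 - (4/11))
S = 7 / (7/11)
S = 11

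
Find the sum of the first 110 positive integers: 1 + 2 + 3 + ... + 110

Formula: ∑k = n(n+1)/2
= 110×111/2
= 12210/2
= 6105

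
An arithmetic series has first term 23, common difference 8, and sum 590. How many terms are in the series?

Using S = n/2 × [2a + (n-1)d]
590 = n/2 × [2(23) + (n-1)(8)]
590 = n/2 × [46 + 8n - 8]
1180 = n × [38 + 8n]
8n² + (38)n - 1180 = 0
Discriminant: Δ = (38)² - 4(8)(-1180) = 1444 + 37760 = 39204
√Δ = 198
n = [-(38) + √Δ] / (2·8) = (-38 + 198) / 16 = 160 / 16 = 10
(The negative root is discarded since n must be a positive integer.)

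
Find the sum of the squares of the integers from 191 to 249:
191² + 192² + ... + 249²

Use ∑_{k=1}^{n} k² = n(n+1)(2n+1)/6, then subtract the first 190 terms.
∑_{k=1}^{249} k² = 249×250×499/6 = 5177125
∑_{k=1}^{190} k² = 190×191×381/6 = 2304415
∑_{k=191}^{249} k² = 5177125 - 2304415 = 2872710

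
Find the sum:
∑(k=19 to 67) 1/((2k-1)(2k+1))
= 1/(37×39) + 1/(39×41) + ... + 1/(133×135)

Partial fractions: 1/((2k-1)(2k+1)) = (1/2)[1/(2k-1) - 1/(2k+1)]
The series telescopes:
= (1/2)[1/37 - 1/135]
= 49/4995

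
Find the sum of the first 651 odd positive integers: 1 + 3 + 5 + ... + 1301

Sum of first n odd numbers = n²
= 651²
= 423801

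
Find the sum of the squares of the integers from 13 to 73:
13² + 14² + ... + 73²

Use ∑_{k=1}^{n} k² = n(n+1)(2n+1)/6, then subtract the first 12 terms.
∑_{k=1}^{73} k² = 73×74×147/6 = 132349
∑_{k=1}^{12} k² = 12×13×25/6 = 650
∑_{k=13}^{73} k² = 132349 - 650 = 131699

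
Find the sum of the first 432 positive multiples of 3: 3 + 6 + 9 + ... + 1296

Factor out 3: = 3(1 + 2 + ... + 432) = 3 × n(n+1)/2
= 3 × 432×433/2
= 3 × 93528
= 280584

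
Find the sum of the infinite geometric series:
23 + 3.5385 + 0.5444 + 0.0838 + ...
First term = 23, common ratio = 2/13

For |r| < 1, S = a / (1 - r)
S = 23 / (1 - (2/13))
S = 23 / (11/13)
S = 299/11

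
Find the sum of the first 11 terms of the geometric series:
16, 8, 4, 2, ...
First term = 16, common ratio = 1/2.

Sₙ = a(1 - rⁿ) / (1 - r)
S_11 = 16(1 - (1/2)^11) / (1 - (1/2))
S_11 = 16(1 - (1/2048)) / (1/2)
S_11 = 2047/64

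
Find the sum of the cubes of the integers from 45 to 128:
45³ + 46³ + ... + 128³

Use ∑_{k=1}^{n} k³ = [n(n+1)/2]², then subtract the first 44 terms.
∑_{k=1}^{128} k³ = [128×129/2]² = 8256² = 68161536
∑_{k=1}^{44} k³ = [44×45/2]² = 990² = 980100
∑_{k=45}^{128} k³ = 68161536 - 980100 = 67181436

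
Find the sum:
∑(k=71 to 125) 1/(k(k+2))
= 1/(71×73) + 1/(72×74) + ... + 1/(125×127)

Partial fractions: 1/(k(k+2)) = (1/2)[1/k - 1/(k+2)]
Telescoping leaves the first two and last two terms:
= (1/2)[1/71 + 1/72 - 1/126 - 1/127]
= 18425/3029712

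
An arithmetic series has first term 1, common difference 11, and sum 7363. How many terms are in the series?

Using S = n/2 × [2a + (n-1)d]
7363 = n/2 × [2(1) + (n-1)(11)]
7363 = n/2 × [2 + 11n - 11]
14726 = n × [-9 + 11n]
11n² + (-9)n - 14726 = 0
Discriminant: Δ = (-9)² - 4(11)(-14726) = 81 + 647944 = 648025
√Δ = 805
n = [-(-9) + √Δ] / (2·11) = (9 + 805) / 22 = 814 / 22 = 37
(The negative root is discarded since n must be a positive integer.)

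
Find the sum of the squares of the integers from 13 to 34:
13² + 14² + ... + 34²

Use ∑_{k=1}^{n} k² = n(n+1)(2n+1)/6, then subtract the first 12 terms.
∑_{k=1}^{34} k² = 34×35×69/6 = 13685
∑_{k=1}^{12} k² = 12×13×25/6 = 650
∑_{k=13}^{34} k² = 13685 - 650 = 13035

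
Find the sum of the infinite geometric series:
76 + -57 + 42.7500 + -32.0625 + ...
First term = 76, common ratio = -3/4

For |r| < 1, S = a / (1 - r)
S = 76 / (1 - (-3/4))
S = 76 / (7/4)
S = 304/7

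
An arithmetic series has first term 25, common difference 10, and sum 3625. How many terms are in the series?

Using S = n/2 × [2a + (n-1)d]
3625 = n/2 × [2(25) + (n-1)(10)]
3625 = n/2 × [50 + 10n - 10]
7250 = n × [40 + 10n]
10n² + (40)n - 7250 = 0
Discriminant: Δ = (40)² - 4(10)(-7250) = 1600 + 290000 = 291600
√Δ = 540
n = [-(40) + √Δ] / (2·10) = (-40 + 540) / 20 = 500 / 20 = 25
(The negative root is discarded since n must be a positive integer.)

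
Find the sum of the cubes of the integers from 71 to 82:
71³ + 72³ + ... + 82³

Use ∑_{k=1}^{n} k³ = [n(n+1)/2]², then subtract the first 70 terms.
∑_{k=1}^{82} k³ = [82×83/2]² = 3403² = 11580409
∑_{k=1}^{70} k³ = [70×71/2]² = 2485² = 6175225
∑_{k=71}^{82} k³ = 11580409 - 6175225 = 5405184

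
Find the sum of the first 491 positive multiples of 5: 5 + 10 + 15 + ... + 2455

Factor out 5: = 5(1 + 2 + ... + 491) = 5 × n(n+1)/2
= 5 × 491×492/2
= 5 × 120786
= 603930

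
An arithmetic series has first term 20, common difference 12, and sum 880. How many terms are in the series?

Using S = n/2 × [2a + (n-1)d]
880 = n/2 × [2(20) + (n-1)(12)]
880 = n/2 × [40 + 12n - 12]
1760 = n × [28 + 12n]
12n² + (28)n - 1760 = 0
Discriminant: Δ = (28)² - 4(12)(-1760) = 784 + 84480 = 85264
√Δ = 292
n = [-(28) + √Δ] / (2·12) = (-28 + 292) / 24 = 264 / 24 = 11
(The negative root is discarded since n must be a positive integer.)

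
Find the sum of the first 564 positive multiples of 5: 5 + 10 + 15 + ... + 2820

Factor out 5: = 5(1 + 2 + ... + 564) = 5 × n(n+1)/2
= 5 × 564×565/2
= 5 × 159330
= 796650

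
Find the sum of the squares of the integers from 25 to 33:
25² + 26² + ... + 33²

Use ∑_{k=1}^{n} k² = n(n+1)(2n+1)/6, then subtract the first 24 terms.
∑_{k=1}^{33} k² = 33×34×67/6 = 12529
∑_{k=1}^{24} k² = 24×25×49/6 = 4900
∑_{k=25}^{33} k² = 12529 - 4900 = 7629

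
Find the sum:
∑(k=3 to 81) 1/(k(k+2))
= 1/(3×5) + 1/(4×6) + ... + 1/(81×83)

Partial fractions: 1/(k(k+2)) = (1/2)[1/k - 1/(k+2)]
Telescoping leaves the first two and last two terms:
= (1/2)[1/3 + 1/4 - 1/82 - 1/83]
= 22831/81672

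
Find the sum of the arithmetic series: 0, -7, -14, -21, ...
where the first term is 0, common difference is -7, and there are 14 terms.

Sₙ = n/2 × (first + last)
Last term = a + (n-1)d = 0 + (14-1)×(-7) = -91
S_14 = 14/2 × (0 + (-91))
S_14 = 14/2 × (-91) = -637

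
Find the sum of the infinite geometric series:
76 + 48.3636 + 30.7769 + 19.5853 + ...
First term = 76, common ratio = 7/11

For |r| < 1, S = a / (1 - r)
S = 76 / (1 - (7/11))
S = 76 / (4/11)
S = 209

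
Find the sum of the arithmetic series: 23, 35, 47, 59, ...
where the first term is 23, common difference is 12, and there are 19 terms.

Sₙ = n/2 × (first + last)
Last term = a + (n-1)d = 23 + (19-1)×12 = 239
S_19 = 19/2 × (23 + 239)
S_19 = 19/2 × 262 = 2489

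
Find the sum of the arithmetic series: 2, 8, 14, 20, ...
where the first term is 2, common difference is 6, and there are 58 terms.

Sₙ = n/2 × (first + last)
Last term = a + (n-1)d = 2 + (58-1)×6 = 344
S_58 = 58/2 × (2 + 344)
S_58 = 58/2 × 346 = 10034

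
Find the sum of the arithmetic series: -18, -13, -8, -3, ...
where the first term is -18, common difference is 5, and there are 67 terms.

Sₙ = n/2 × (first + last)
Last term = a + (n-1)d = -18 + (67-1)×5 = 312
S_67 = 67/2 × (-18 + 312)
S_67 = 67/2 × 294 = 9849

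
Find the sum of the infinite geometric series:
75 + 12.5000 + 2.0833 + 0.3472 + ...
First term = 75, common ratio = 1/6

For |r| < 1, S = a / (1 - r)
S = 75 / (1 - (1/6))
S = 75 / (5/6)
S = 90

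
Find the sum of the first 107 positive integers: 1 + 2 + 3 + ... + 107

Formula: ∑k = n(n+1)/2
= 107×108/2
= 11556/2
= 5778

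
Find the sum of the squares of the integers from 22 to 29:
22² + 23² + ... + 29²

Use ∑_{k=1}^{n} k² = n(n+1)(2n+1)/6, then subtract the first 21 terms.
∑_{k=1}^{29} k² = 29×30×59/6 = 8555
∑_{k=1}^{21} k² = 21×22×43/6 = 3311
∑_{k=22}^{29} k² = 8555 - 3311 = 5244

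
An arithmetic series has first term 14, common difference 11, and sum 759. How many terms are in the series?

Using S = n/2 × [2a + (n-1)d]
759 = n/2 × [2(14) + (n-1)(11)]
759 = n/2 × [28 + 11n - 11]
1518 = n × [17 + 11n]
11n² + (17)n - 1518 = 0
Discriminant: Δ = (17)² - 4(11)(-1518) = 289 + 66792 = 67081
√Δ = 259
n = [-(17) + √Δ] / (2·11) = (-17 + 259) / 22 = 242 / 22 = 11
(The negative root is discarded since n must be a positive integer.)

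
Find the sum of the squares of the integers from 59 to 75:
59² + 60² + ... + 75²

Use ∑_{k=1}^{n} k² = n(n+1)(2n+1)/6, then subtract the first 58 terms.
∑_{k=1}^{75} k² = 75×76×151/6 = 143450
∑_{k=1}^{58} k² = 58×59×117/6 = 66729
∑_{k=59}^{75} k² = 143450 - 66729 = 76721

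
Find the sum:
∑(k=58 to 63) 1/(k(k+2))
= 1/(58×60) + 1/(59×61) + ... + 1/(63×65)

Partial fractions: 1/(k(k+2)) = (1/2)[1/k - 1/(k+2)]
Telescoping leaves the first two and last two terms:
= (1/2)[1/58 + 1/59 - 1/64 - 1/65]
= 22641/14235520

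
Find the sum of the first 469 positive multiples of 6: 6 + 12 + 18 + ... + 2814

Factor out 6: = 6(1 + 2 + ... + 469) = 6 × n(n+1)/2
= 6 × 469×470/2
= 6 × 110215
= 661290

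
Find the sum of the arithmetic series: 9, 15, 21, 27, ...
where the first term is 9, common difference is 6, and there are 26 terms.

Sₙ = n/2 × (first + last)
Last term = a + (n-1)d = 9 + (26-1)×6 = 159
S_26 = 26/2 × (9 + 159)
S_26 = 26/2 × 168 = 2184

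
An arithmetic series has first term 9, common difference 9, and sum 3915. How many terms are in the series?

Using S = n/2 × [2a + (n-1)d]
3915 = n/2 × [2(9) + (n-1)(9)]
3915 = n/2 × [18 + 9n - 9]
7830 = n × [9 + 9n]
9n² + (9)n - 7830 = 0
Discriminant: Δ = (9)² - 4(9)(-7830) = 81 + 281880 = 281961
√Δ = 531
n = [-(9) + √Δ] / (2·9) = (-9 + 531) / 18 = 522 / 18 = 29
(The negative root is discarded since n must be a positive integer.)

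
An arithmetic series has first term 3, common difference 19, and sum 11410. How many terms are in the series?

Using S = n/2 × [2a + (n-1)d]
11410 = n/2 × [2(3) + (n-1)(19)]
11410 = n/2 × [6 + 19n - 19]
22820 = n × [-13 + 19n]
19n² + (-13)n - 22820 = 0
Discriminant: Δ = (-13)² - 4(19)(-22820) = 169 + 1734320 = 1734489
√Δ = 1317
n = [-(-13) + √Δ] / (2·19) = (13 + 1317) / 38 = 1330 / 38 = 35
(The negative root is discarded since n must be a positive integer.)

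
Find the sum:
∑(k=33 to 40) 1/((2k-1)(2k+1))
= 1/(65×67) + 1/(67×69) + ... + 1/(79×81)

Partial fractions: 1/((2k-1)(2k+1)) = (1/2)[1/(2k-1) - 1/(2k+1)]
The series telescopes:
= (1/2)[1/65 - 1/81]
= 8/5265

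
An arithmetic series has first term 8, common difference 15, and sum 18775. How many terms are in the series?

Using S = n/2 × [2a + (n-1)d]
18775 = n/2 × [2(8) + (n-1)(15)]
18775 = n/2 × [16 + 15n - 15]
37550 = n × [1 + 15n]
15n² + (1)n - 37550 = 0
Discriminant: Δ = (1)² - 4(15)(-37550) = 1 + 2253000 = 2253001
√Δ = 1501
n = [-(1) + √Δ] / (2·15) = (-1 + 1501) / 30 = 1500 / 30 = 50
(The negative root is discarded since n must be a positive integer.)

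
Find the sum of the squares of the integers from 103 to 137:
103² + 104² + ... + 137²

Use ∑_{k=1}^{n} k² = n(n+1)(2n+1)/6, then subtract the first 102 terms.
∑_{k=1}^{137} k² = 137×138×275/6 = 866525
∑_{k=1}^{102} k² = 102×103×205/6 = 358955
∑_{k=103}^{137} k² = 866525 - 358955 = 507570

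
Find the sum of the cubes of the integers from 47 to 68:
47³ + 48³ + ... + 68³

Use ∑_{k=1}^{n} k³ = [n(n+1)/2]², then subtract the first 46 terms.
∑_{k=1}^{68} k³ = [68×69/2]² = 2346² = 5503716
∑_{k=1}^{46} k³ = [46×47/2]² = 1081² = 1168561
∑_{k=47}^{68} k³ = 5503716 - 1168561 = 4335155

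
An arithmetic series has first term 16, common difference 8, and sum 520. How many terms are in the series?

Using S = n/2 × [2a + (n-1)d]
520 = n/2 × [2(16) + (n-1)(8)]
520 = n/2 × [32 + 8n - 8]
1040 = n × [24 + 8n]
8n² + (24)n - 1040 = 0
Discriminant: Δ = (24)² - 4(8)(-1040) = 576 + 33280 = 33856
√Δ = 184
n = [-(24) + √Δ] / (2·8) = (-24 + 184) / 16 = 160 / 16 = 10
(The negative root is discarded since n must be a positive integer.)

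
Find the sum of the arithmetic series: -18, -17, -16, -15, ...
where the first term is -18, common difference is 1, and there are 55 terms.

Sₙ = n/2 × (first + last)
Last term = a + (n-1)d = -18 + (55-1)×1 = 36
S_55 = 55/2 × (-18 + 36)
S_55 = 55/2 × 18 = 495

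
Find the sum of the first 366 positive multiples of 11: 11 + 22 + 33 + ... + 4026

Factor out 11: = 11(1 + 2 + ... + 366) = 11 × n(n+1)/2
= 11 × 366×367/2
= 11 × 67161
= 738771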